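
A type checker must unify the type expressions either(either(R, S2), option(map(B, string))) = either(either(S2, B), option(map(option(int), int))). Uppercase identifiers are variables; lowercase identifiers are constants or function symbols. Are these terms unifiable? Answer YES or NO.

Decompose either/2: either(R, S2) = either(S2, B),  option(map(B, string)) = option(map(option(int), int)).
Decompose either/2: R = S2,  S2 = B.
Bind R := S2; no other remaining equation mentions R.
Bind S2 := B; no other remaining equation mentions S2. Substituting into the earlier binding gives R := B.
Decompose option/1: map(B, string) = map(option(int), int).
Decompose map/2: B = option(int),  string = int.
Bind B := option(int); no other remaining equation mentions B. Substituting into the earlier bindings gives R := option(int), S2 := option(int).
Clash: constants string and int differ; no unifier exists.

NO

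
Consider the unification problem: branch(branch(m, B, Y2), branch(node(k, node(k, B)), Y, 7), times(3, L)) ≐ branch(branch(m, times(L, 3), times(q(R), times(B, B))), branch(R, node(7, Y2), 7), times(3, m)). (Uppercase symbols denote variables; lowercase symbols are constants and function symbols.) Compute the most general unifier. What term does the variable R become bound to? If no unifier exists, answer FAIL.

node(k, node(k, times(m, 3)))

Decompose branch/3: branch(m, B, Y2) ≐ branch(m, times(L, 3), times(q(R), times(B, B))),  branch(node(k, node(k, B)), Y, 7) ≐ branch(R, node(7, Y2), 7),  times(3, L) ≐ times(3, m).
Decompose branch/3: m ≐ m,  B ≐ times(L, 3),  Y2 ≐ times(q(R), times(B, B)).
Delete trivial equation m ≐ m.
Bind B := times(L, 3); substituting into the 2 remaining equations that mention B gives: Y2 ≐ times(q(R), times(times(L, 3), times(L, 3))),  branch(node(k, node(k, times(L, 3))), Y, 7) ≐ branch(R, node(7, Y2), 7).
Bind Y2 := times(q(R), times(times(L, 3), times(L, 3))); substituting into the one remaining equation that mentions Y2 gives: branch(node(k, node(k, times(L, 3))), Y, 7) ≐ branch(R, node(7, times(q(R), times(times(L, 3), times(L, 3)))), 7).
Decompose branch/3: node(k, node(k, times(L, 3))) ≐ R,  Y ≐ node(7, times(q(R), times(times(L, 3), times(L, 3)))),  7 ≐ 7.
Bind R := node(k, node(k, times(L, 3))); substituting into the one remaining equation that mentions R gives: Y ≐ node(7, times(q(node(k, node(k, times(L, 3)))), times(times(L, 3), times(L, 3)))). Substituting into the earlier binding gives Y2 := times(q(node(k, node(k, times(L, 3)))), times(times(L, 3), times(L, 3))).
Bind Y := node(7, times(q(node(k, node(k, times(L, 3)))), times(times(L, 3), times(L, 3)))); no other remaining equation mentions Y.
Delete trivial equation 7 ≐ 7.
Decompose times/2: 3 ≐ 3,  L ≐ m.
Delete trivial equation 3 ≐ 3.
Bind L := m. Substituting into the earlier bindings gives B := times(m, 3), Y2 := times(q(node(k, node(k, times(m, 3)))), times(times(m, 3), times(m, 3))), R := node(k, node(k, times(m, 3))), Y := node(7, times(q(node(k, node(k, times(m, 3)))), times(times(m, 3), times(m, 3)))).
MGU = { B := times(m, 3), Y2 := times(q(node(k, node(k, times(m, 3)))), times(times(m, 3), times(m, 3))), R := node(k, node(k, times(m, 3))), Y := node(7, times(q(node(k, node(k, times(m, 3)))), times(times(m, 3), times(m, 3)))), L := m }, so R := node(k, node(k, times(m, 3))).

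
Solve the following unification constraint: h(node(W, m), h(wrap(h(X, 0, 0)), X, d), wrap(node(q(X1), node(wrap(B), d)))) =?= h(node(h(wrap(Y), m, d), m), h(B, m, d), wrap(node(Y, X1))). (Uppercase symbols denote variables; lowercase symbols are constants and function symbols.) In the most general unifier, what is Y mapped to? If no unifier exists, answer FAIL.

q(node(wrap(wrap(h(m, 0, 0))), d))

Decompose h/3: node(W, m) =?= node(h(wrap(Y), m, d), m),  h(wrap(h(X, 0, 0)), X, d) =?= h(B, m, d),  wrap(node(q(X1), node(wrap(B), d))) =?= wrap(node(Y, X1)).
Decompose node/2: W =?= h(wrap(Y), m, d),  m =?= m.
Bind W := h(wrap(Y), m, d); no other remaining equation mentions W.
Delete trivial equation m =?= m.
Decompose h/3: wrap(h(X, 0, 0)) =?= B,  X =?= m,  d =?= d.
Bind B := wrap(h(X, 0, 0)); substituting into the one remaining equation that mentions B gives: wrap(node(q(X1), node(wrap(wrap(h(X, 0, 0))), d))) =?= wrap(node(Y, X1)).
Bind X := m; substituting into the one remaining equation that mentions X gives: wrap(node(q(X1), node(wrap(wrap(h(m, 0, 0))), d))) =?= wrap(node(Y, X1)). Substituting into the earlier binding gives B := wrap(h(m, 0, 0)).
Delete trivial equation d =?= d.
Decompose wrap/1: node(q(X1), node(wrap(wrap(h(m, 0, 0))), d)) =?= node(Y, X1).
Decompose node/2: q(X1) =?= Y,  node(wrap(wrap(h(m, 0, 0))), d) =?= X1.
Bind Y := q(X1); no other remaining equation mentions Y. Substituting into the earlier binding gives W := h(wrap(q(X1)), m, d).
Bind X1 := node(wrap(wrap(h(m, 0, 0))), d). Substituting into the earlier bindings gives W := h(wrap(q(node(wrap(wrap(h(m, 0, 0))), d))), m, d), Y := q(node(wrap(wrap(h(m, 0, 0))), d)).
MGU = { W -> h(wrap(q(node(wrap(wrap(h(m, 0, 0))), d))), m, d), B -> wrap(h(m, 0, 0)), X -> m, Y -> q(node(wrap(wrap(h(m, 0, 0))), d)), X1 -> node(wrap(wrap(h(m, 0, 0))), d) }, so Y -> q(node(wrap(wrap(h(m, 0, 0))), d)).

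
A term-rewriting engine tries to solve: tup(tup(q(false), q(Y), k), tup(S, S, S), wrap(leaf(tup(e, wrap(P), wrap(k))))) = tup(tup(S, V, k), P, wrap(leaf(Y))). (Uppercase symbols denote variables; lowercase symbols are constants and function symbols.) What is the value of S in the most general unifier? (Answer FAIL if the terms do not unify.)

q(false)

Decompose tup/3: tup(q(false), q(Y), k) = tup(S, V, k),  tup(S, S, S) = P,  wrap(leaf(tup(e, wrap(P), wrap(k)))) = wrap(leaf(Y)).
Decompose tup/3: q(false) = S,  q(Y) = V,  k = k.
Bind S := q(false); substituting into the one remaining equation that mentions S gives: tup(q(false), q(false), q(false)) = P.
Bind V := q(Y); no other remaining equation mentions V.
Delete trivial equation k = k.
Bind P := tup(q(false), q(false), q(false)); substituting into the remaining equation gives: wrap(leaf(tup(e, wrap(tup(q(false), q(false), q(false))), wrap(k)))) = wrap(leaf(Y)).
Decompose wrap/1: leaf(tup(e, wrap(tup(q(false), q(false), q(false))), wrap(k))) = leaf(Y).
Decompose leaf/1: tup(e, wrap(tup(q(false), q(false), q(false))), wrap(k)) = Y.
Bind Y := tup(e, wrap(tup(q(false), q(false), q(false))), wrap(k)). Substituting into the earlier binding gives V := q(tup(e, wrap(tup(q(false), q(false), q(false))), wrap(k))).
MGU = { S -> q(false), V -> q(tup(e, wrap(tup(q(false), q(false), q(false))), wrap(k))), P -> tup(q(false), q(false), q(false)), Y -> tup(e, wrap(tup(q(false), q(false), q(false))), wrap(k)) }, so S -> q(false).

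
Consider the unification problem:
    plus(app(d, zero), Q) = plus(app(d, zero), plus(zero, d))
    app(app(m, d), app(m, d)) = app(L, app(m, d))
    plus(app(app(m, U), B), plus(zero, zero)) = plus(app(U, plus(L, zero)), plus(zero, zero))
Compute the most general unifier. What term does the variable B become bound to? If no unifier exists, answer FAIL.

Decompose plus/2: app(d, zero) = app(d, zero),  Q = plus(zero, d).
Delete trivial equation app(d, zero) = app(d, zero).
Bind Q := plus(zero, d); no other remaining equation mentions Q.
Decompose app/2: app(m, d) = L,  app(m, d) = app(m, d).
Bind L := app(m, d); substituting into the one remaining equation that mentions L gives: plus(app(app(m, U), B), plus(zero, zero)) = plus(app(U, plus(app(m, d), zero)), plus(zero, zero)).
Delete trivial equation app(m, d) = app(m, d).
Decompose plus/2: app(app(m, U), B) = app(U, plus(app(m, d), zero)),  plus(zero, zero) = plus(zero, zero).
Decompose app/2: app(m, U) = U,  B = plus(app(m, d), zero).
Occurs check fails: U occurs in app(m, U); the equation U = app(m, U) has no finite solution.

FAIL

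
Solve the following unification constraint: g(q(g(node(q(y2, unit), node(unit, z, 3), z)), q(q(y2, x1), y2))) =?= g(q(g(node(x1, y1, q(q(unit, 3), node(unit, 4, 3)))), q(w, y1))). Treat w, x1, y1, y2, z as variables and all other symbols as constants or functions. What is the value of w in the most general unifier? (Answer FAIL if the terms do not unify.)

Decompose g/1: q(g(node(q(y2, unit), node(unit, z, 3), z)), q(q(y2, x1), y2)) =?= q(g(node(x1, y1, q(q(unit, 3), node(unit, 4, 3)))), q(w, y1)).
Decompose q/2: g(node(q(y2, unit), node(unit, z, 3), z)) =?= g(node(x1, y1, q(q(unit, 3), node(unit, 4, 3)))),  q(q(y2, x1), y2) =?= q(w, y1).
Decompose g/1: node(q(y2, unit), node(unit, z, 3), z) =?= node(x1, y1, q(q(unit, 3), node(unit, 4, 3))).
Decompose node/3: q(y2, unit) =?= x1,  node(unit, z, 3) =?= y1,  z =?= q(q(unit, 3), node(unit, 4, 3)).
Bind x1 := q(y2, unit); substituting into the one remaining equation that mentions x1 gives: q(q(y2, q(y2, unit)), y2) =?= q(w, y1).
Bind y1 := node(unit, z, 3); substituting into the one remaining equation that mentions y1 gives: q(q(y2, q(y2, unit)), y2) =?= q(w, node(unit, z, 3)).
Bind z := q(q(unit, 3), node(unit, 4, 3)); substituting into the remaining equation gives: q(q(y2, q(y2, unit)), y2) =?= q(w, node(unit, q(q(unit, 3), node(unit, 4, 3)), 3)). Substituting into the earlier binding gives y1 := node(unit, q(q(unit, 3), node(unit, 4, 3)), 3).
Decompose q/2: q(y2, q(y2, unit)) =?= w,  y2 =?= node(unit, q(q(unit, 3), node(unit, 4, 3)), 3).
Bind w := q(y2, q(y2, unit)); no other remaining equation mentions w.
Bind y2 := node(unit, q(q(unit, 3), node(unit, 4, 3)), 3). Substituting into the earlier bindings gives x1 := q(node(unit, q(q(unit, 3), node(unit, 4, 3)), 3), unit), w := q(node(unit, q(q(unit, 3), node(unit, 4, 3)), 3), q(node(unit, q(q(unit, 3), node(unit, 4, 3)), 3), unit)).
MGU = { x1 ↦ q(node(unit, q(q(unit, 3), node(unit, 4, 3)), 3), unit), y1 ↦ node(unit, q(q(unit, 3), node(unit, 4, 3)), 3), z ↦ q(q(unit, 3), node(unit, 4, 3)), w ↦ q(node(unit, q(q(unit, 3), node(unit, 4, 3)), 3), q(node(unit, q(q(unit, 3), node(unit, 4, 3)), 3), unit)), y2 ↦ node(unit, q(q(unit, 3), node(unit, 4, 3)), 3) }, so w ↦ q(node(unit, q(q(unit, 3), node(unit, 4, 3)), 3), q(node(unit, q(q(unit, 3), node(unit, 4, 3)), 3), unit)).

q(node(unit, q(q(unit, 3), node(unit, 4, 3)), 3), q(node(unit, q(q(unit, 3), node(unit, 4, 3)), 3), unit))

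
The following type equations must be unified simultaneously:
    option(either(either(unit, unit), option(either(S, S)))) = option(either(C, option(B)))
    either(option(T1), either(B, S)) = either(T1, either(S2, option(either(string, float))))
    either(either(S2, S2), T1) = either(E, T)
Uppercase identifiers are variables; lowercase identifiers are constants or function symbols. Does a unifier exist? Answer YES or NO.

Decompose option/1: either(either(unit, unit), option(either(S, S))) = either(C, option(B)).
Decompose either/2: either(unit, unit) = C,  option(either(S, S)) = option(B).
Bind C := either(unit, unit); no other remaining equation mentions C.
Decompose option/1: either(S, S) = B.
Bind B := either(S, S); substituting into the one remaining equation that mentions B gives: either(option(T1), either(either(S, S), S)) = either(T1, either(S2, option(either(string, float)))).
Decompose either/2: option(T1) = T1,  either(either(S, S), S) = either(S2, option(either(string, float))).
Occurs check fails: T1 occurs in option(T1); the equation T1 = option(T1) has no finite solution.

NO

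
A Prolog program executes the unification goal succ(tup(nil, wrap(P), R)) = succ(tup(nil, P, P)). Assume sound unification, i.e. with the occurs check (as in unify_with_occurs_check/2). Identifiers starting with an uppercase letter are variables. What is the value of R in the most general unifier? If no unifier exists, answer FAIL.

FAIL

Decompose succ/1: tup(nil, wrap(P), R) = tup(nil, P, P).
Decompose tup/3: nil = nil,  wrap(P) = P,  R = P.
Delete trivial equation nil = nil.
Occurs check fails: P occurs in wrap(P); the equation P = wrap(P) has no finite solution.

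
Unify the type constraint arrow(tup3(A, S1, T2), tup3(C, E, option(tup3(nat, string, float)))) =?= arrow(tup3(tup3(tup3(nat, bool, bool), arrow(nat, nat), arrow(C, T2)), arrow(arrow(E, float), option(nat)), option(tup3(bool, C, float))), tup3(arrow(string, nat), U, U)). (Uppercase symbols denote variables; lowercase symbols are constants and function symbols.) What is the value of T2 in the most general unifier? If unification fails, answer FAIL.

Decompose arrow/2: tup3(A, S1, T2) =?= tup3(tup3(tup3(nat, bool, bool), arrow(nat, nat), arrow(C, T2)), arrow(arrow(E, float), option(nat)), option(tup3(bool, C, float))),  tup3(C, E, option(tup3(nat, string, float))) =?= tup3(arrow(string, nat), U, U).
Decompose tup3/3: A =?= tup3(tup3(nat, bool, bool), arrow(nat, nat), arrow(C, T2)),  S1 =?= arrow(arrow(E, float), option(nat)),  T2 =?= option(tup3(bool, C, float)).
Bind A := tup3(tup3(nat, bool, bool), arrow(nat, nat), arrow(C, T2)); no other remaining equation mentions A.
Bind S1 := arrow(arrow(E, float), option(nat)); no other remaining equation mentions S1.
Bind T2 := option(tup3(bool, C, float)); no other remaining equation mentions T2. Substituting into the earlier binding gives A := tup3(tup3(nat, bool, bool), arrow(nat, nat), arrow(C, option(tup3(bool, C, float)))).
Decompose tup3/3: C =?= arrow(string, nat),  E =?= U,  option(tup3(nat, string, float)) =?= U.
Bind C := arrow(string, nat); no other remaining equation mentions C. Substituting into the earlier bindings gives A := tup3(tup3(nat, bool, bool), arrow(nat, nat), arrow(arrow(string, nat), option(tup3(bool, arrow(string, nat), float)))), T2 := option(tup3(bool, arrow(string, nat), float)).
Bind E := U; no other remaining equation mentions E. Substituting into the earlier binding gives S1 := arrow(arrow(U, float), option(nat)).
Bind U := option(tup3(nat, string, float)). Substituting into the earlier bindings gives S1 := arrow(arrow(option(tup3(nat, string, float)), float), option(nat)), E := option(tup3(nat, string, float)).
MGU = { A -> tup3(tup3(nat, bool, bool), arrow(nat, nat), arrow(arrow(string, nat), option(tup3(bool, arrow(string, nat), float)))), S1 -> arrow(arrow(option(tup3(nat, string, float)), float), option(nat)), T2 -> option(tup3(bool, arrow(string, nat), float)), C -> arrow(string, nat), E -> option(tup3(nat, string, float)), U -> option(tup3(nat, string, float)) }, so T2 -> option(tup3(bool, arrow(string, nat), float)).

option(tup3(bool, arrow(string, nat), float))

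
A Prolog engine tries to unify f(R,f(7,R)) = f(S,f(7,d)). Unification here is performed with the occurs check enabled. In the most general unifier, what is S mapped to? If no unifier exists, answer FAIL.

d

Decompose f/2: R = S,  f(7,R) = f(7,d).
Bind R := S; substituting into the remaining equation gives: f(7,S) = f(7,d).
Decompose f/2: 7 = 7,  S = d.
Delete trivial equation 7 = 7.
Bind S := d. Substituting into the earlier binding gives R := d.
MGU = { R ↦ d, S ↦ d }, so S ↦ d.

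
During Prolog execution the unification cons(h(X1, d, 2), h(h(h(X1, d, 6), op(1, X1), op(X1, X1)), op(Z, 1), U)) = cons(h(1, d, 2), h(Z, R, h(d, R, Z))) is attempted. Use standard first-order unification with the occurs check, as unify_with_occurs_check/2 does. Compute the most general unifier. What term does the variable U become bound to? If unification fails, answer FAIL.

h(d, op(h(h(1, d, 6), op(1, 1), op(1, 1)), 1), h(h(1, d, 6), op(1, 1), op(1, 1)))

Decompose cons/2: h(X1, d, 2) = h(1, d, 2),  h(h(h(X1, d, 6), op(1, X1), op(X1, X1)), op(Z, 1), U) = h(Z, R, h(d, R, Z)).
Decompose h/3: X1 = 1,  d = d,  2 = 2.
Bind X1 := 1; substituting into the one remaining equation that mentions X1 gives: h(h(h(1, d, 6), op(1, 1), op(1, 1)), op(Z, 1), U) = h(Z, R, h(d, R, Z)).
Delete trivial equation d = d.
Delete trivial equation 2 = 2.
Decompose h/3: h(h(1, d, 6), op(1, 1), op(1, 1)) = Z,  op(Z, 1) = R,  U = h(d, R, Z).
Bind Z := h(h(1, d, 6), op(1, 1), op(1, 1)); substituting into the remaining equations gives: op(h(h(1, d, 6), op(1, 1), op(1, 1)), 1) = R,  U = h(d, R, h(h(1, d, 6), op(1, 1), op(1, 1))).
Bind R := op(h(h(1, d, 6), op(1, 1), op(1, 1)), 1); substituting into the remaining equation gives: U = h(d, op(h(h(1, d, 6), op(1, 1), op(1, 1)), 1), h(h(1, d, 6), op(1, 1), op(1, 1))).
Bind U := h(d, op(h(h(1, d, 6), op(1, 1), op(1, 1)), 1), h(h(1, d, 6), op(1, 1), op(1, 1))).
MGU = { X1 = 1, Z = h(h(1, d, 6), op(1, 1), op(1, 1)), R = op(h(h(1, d, 6), op(1, 1), op(1, 1)), 1), U = h(d, op(h(h(1, d, 6), op(1, 1), op(1, 1)), 1), h(h(1, d, 6), op(1, 1), op(1, 1))) }, so U = h(d, op(h(h(1, d, 6), op(1, 1), op(1, 1)), 1), h(h(1, d, 6), op(1, 1), op(1, 1))).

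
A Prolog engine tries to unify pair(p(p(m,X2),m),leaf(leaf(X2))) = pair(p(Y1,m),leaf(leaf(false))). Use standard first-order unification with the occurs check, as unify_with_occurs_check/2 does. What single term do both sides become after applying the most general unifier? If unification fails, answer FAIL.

Decompose pair/2: p(p(m,X2),m) = p(Y1,m),  leaf(leaf(X2)) = leaf(leaf(false)).
Decompose p/2: p(m,X2) = Y1,  m = m.
Bind Y1 := p(m,X2); no other remaining equation mentions Y1.
Delete trivial equation m = m.
Decompose leaf/1: leaf(X2) = leaf(false).
Decompose leaf/1: X2 = false.
Bind X2 := false. Substituting into the earlier binding gives Y1 := p(m,false).
Applying the MGU to either side gives pair(p(p(m,false),m),leaf(leaf(false))).

pair(p(p(m,false),m),leaf(leaf(false)))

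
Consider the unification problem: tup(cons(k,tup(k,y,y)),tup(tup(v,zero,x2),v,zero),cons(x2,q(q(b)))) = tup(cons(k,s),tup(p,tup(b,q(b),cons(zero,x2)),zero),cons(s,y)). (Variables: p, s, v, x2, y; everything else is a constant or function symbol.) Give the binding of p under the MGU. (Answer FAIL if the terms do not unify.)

tup(tup(b,q(b),cons(zero,tup(k,q(q(b)),q(q(b))))),zero,tup(k,q(q(b)),q(q(b))))

Decompose tup/3: cons(k,tup(k,y,y)) = cons(k,s),  tup(tup(v,zero,x2),v,zero) = tup(p,tup(b,q(b),cons(zero,x2)),zero),  cons(x2,q(q(b))) = cons(s,y).
Decompose cons/2: k = k,  tup(k,y,y) = s.
Delete trivial equation k = k.
Bind s := tup(k,y,y); substituting into the one remaining equation that mentions s gives: cons(x2,q(q(b))) = cons(tup(k,y,y),y).
Decompose tup/3: tup(v,zero,x2) = p,  v = tup(b,q(b),cons(zero,x2)),  zero = zero.
Bind p := tup(v,zero,x2); no other remaining equation mentions p.
Bind v := tup(b,q(b),cons(zero,x2)); no other remaining equation mentions v. Substituting into the earlier binding gives p := tup(tup(b,q(b),cons(zero,x2)),zero,x2).
Delete trivial equation zero = zero.
Decompose cons/2: x2 = tup(k,y,y),  q(q(b)) = y.
Bind x2 := tup(k,y,y); no other remaining equation mentions x2. Substituting into the earlier bindings gives p := tup(tup(b,q(b),cons(zero,tup(k,y,y))),zero,tup(k,y,y)), v := tup(b,q(b),cons(zero,tup(k,y,y))).
Bind y := q(q(b)). Substituting into the earlier bindings gives s := tup(k,q(q(b)),q(q(b))), p := tup(tup(b,q(b),cons(zero,tup(k,q(q(b)),q(q(b))))),zero,tup(k,q(q(b)),q(q(b)))), v := tup(b,q(b),cons(zero,tup(k,q(q(b)),q(q(b))))), x2 := tup(k,q(q(b)),q(q(b))).
MGU = { s -> tup(k,q(q(b)),q(q(b))), p -> tup(tup(b,q(b),cons(zero,tup(k,q(q(b)),q(q(b))))),zero,tup(k,q(q(b)),q(q(b)))), v -> tup(b,q(b),cons(zero,tup(k,q(q(b)),q(q(b))))), x2 -> tup(k,q(q(b)),q(q(b))), y -> q(q(b)) }, so p -> tup(tup(b,q(b),cons(zero,tup(k,q(q(b)),q(q(b))))),zero,tup(k,q(q(b)),q(q(b)))).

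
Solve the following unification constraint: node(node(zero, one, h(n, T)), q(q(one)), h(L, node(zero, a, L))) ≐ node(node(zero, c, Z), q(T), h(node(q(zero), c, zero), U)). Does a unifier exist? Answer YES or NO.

NO

Decompose node/3: node(zero, one, h(n, T)) ≐ node(zero, c, Z),  q(q(one)) ≐ q(T),  h(L, node(zero, a, L)) ≐ h(node(q(zero), c, zero), U).
Decompose node/3: zero ≐ zero,  one ≐ c,  h(n, T) ≐ Z.
Delete trivial equation zero ≐ zero.
Clash: constants one and c differ; no unifier exists.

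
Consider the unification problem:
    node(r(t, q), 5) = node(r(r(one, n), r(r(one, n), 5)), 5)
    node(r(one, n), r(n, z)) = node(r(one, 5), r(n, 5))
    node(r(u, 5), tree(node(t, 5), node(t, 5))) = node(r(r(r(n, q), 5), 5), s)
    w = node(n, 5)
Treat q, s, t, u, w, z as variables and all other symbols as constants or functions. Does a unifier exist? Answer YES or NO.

Decompose node/2: r(t, q) = r(r(one, n), r(r(one, n), 5)),  5 = 5.
Decompose r/2: t = r(one, n),  q = r(r(one, n), 5).
Bind t := r(one, n); substituting into the one remaining equation that mentions t gives: node(r(u, 5), tree(node(r(one, n), 5), node(r(one, n), 5))) = node(r(r(r(n, q), 5), 5), s).
Bind q := r(r(one, n), 5); substituting into the one remaining equation that mentions q gives: node(r(u, 5), tree(node(r(one, n), 5), node(r(one, n), 5))) = node(r(r(r(n, r(r(one, n), 5)), 5), 5), s).
Delete trivial equation 5 = 5.
Decompose node/2: r(one, n) = r(one, 5),  r(n, z) = r(n, 5).
Decompose r/2: one = one,  n = 5.
Delete trivial equation one = one.
Clash: constants n and 5 differ; no unifier exists.

NO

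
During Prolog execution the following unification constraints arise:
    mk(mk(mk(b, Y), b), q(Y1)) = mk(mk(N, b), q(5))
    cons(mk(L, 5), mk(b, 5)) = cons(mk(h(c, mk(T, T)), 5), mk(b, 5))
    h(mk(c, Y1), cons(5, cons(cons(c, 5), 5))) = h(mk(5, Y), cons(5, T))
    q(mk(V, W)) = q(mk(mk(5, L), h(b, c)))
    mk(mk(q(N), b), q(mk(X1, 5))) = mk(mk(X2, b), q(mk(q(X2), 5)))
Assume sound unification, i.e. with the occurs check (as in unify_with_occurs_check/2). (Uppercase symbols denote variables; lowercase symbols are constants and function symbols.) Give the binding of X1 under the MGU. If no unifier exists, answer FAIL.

Decompose mk/2: mk(mk(b, Y), b) = mk(N, b),  q(Y1) = q(5).
Decompose mk/2: mk(b, Y) = N,  b = b.
Bind N := mk(b, Y); substituting into the one remaining equation that mentions N gives: mk(mk(q(mk(b, Y)), b), q(mk(X1, 5))) = mk(mk(X2, b), q(mk(q(X2), 5))).
Delete trivial equation b = b.
Decompose q/1: Y1 = 5.
Bind Y1 := 5; substituting into the one remaining equation that mentions Y1 gives: h(mk(c, 5), cons(5, cons(cons(c, 5), 5))) = h(mk(5, Y), cons(5, T)).
Decompose cons/2: mk(L, 5) = mk(h(c, mk(T, T)), 5),  mk(b, 5) = mk(b, 5).
Decompose mk/2: L = h(c, mk(T, T)),  5 = 5.
Bind L := h(c, mk(T, T)); substituting into the one remaining equation that mentions L gives: q(mk(V, W)) = q(mk(mk(5, h(c, mk(T, T))), h(b, c))).
Delete trivial equation 5 = 5.
Delete trivial equation mk(b, 5) = mk(b, 5).
Decompose h/2: mk(c, 5) = mk(5, Y),  cons(5, cons(cons(c, 5), 5)) = cons(5, T).
Decompose mk/2: c = 5,  5 = Y.
Clash: constants c and 5 differ; no unifier exists.

FAIL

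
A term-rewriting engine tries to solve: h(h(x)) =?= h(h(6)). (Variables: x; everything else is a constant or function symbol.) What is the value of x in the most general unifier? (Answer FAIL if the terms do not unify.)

6

Decompose h/1: h(x) =?= h(6).
Decompose h/1: x =?= 6.
Bind x := 6.
MGU = { x := 6 }, so x := 6.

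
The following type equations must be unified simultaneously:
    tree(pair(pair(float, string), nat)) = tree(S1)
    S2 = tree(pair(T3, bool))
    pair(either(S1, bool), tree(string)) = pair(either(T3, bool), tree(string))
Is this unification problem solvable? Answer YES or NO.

Decompose tree/1: pair(pair(float, string), nat) = S1.
Bind S1 := pair(pair(float, string), nat); substituting into the one remaining equation that mentions S1 gives: pair(either(pair(pair(float, string), nat), bool), tree(string)) = pair(either(T3, bool), tree(string)).
Bind S2 := tree(pair(T3, bool)); no other remaining equation mentions S2.
Decompose pair/2: either(pair(pair(float, string), nat), bool) = either(T3, bool),  tree(string) = tree(string).
Decompose either/2: pair(pair(float, string), nat) = T3,  bool = bool.
Bind T3 := pair(pair(float, string), nat); no other remaining equation mentions T3. Substituting into the earlier binding gives S2 := tree(pair(pair(pair(float, string), nat), bool)).
Delete trivial equation bool = bool.
Delete trivial equation tree(string) = tree(string).
No equations remain and no clash or occurs-check failure arose, so a unifier exists.

YES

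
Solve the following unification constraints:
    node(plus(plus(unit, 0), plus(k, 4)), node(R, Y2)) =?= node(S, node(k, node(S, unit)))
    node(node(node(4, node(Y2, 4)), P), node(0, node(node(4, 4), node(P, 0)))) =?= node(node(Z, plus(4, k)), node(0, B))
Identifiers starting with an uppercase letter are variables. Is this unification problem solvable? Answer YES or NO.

Decompose node/2: plus(plus(unit, 0), plus(k, 4)) =?= S,  node(R, Y2) =?= node(k, node(S, unit)).
Bind S := plus(plus(unit, 0), plus(k, 4)); substituting into the one remaining equation that mentions S gives: node(R, Y2) =?= node(k, node(plus(plus(unit, 0), plus(k, 4)), unit)).
Decompose node/2: R =?= k,  Y2 =?= node(plus(plus(unit, 0), plus(k, 4)), unit).
Bind R := k; no other remaining equation mentions R.
Bind Y2 := node(plus(plus(unit, 0), plus(k, 4)), unit); substituting into the remaining equation gives: node(node(node(4, node(node(plus(plus(unit, 0), plus(k, 4)), unit), 4)), P), node(0, node(node(4, 4), node(P, 0)))) =?= node(node(Z, plus(4, k)), node(0, B)).
Decompose node/2: node(node(4, node(node(plus(plus(unit, 0), plus(k, 4)), unit), 4)), P) =?= node(Z, plus(4, k)),  node(0, node(node(4, 4), node(P, 0))) =?= node(0, B).
Decompose node/2: node(4, node(node(plus(plus(unit, 0), plus(k, 4)), unit), 4)) =?= Z,  P =?= plus(4, k).
Bind Z := node(4, node(node(plus(plus(unit, 0), plus(k, 4)), unit), 4)); no other remaining equation mentions Z.
Bind P := plus(4, k); substituting into the remaining equation gives: node(0, node(node(4, 4), node(plus(4, k), 0))) =?= node(0, B).
Decompose node/2: 0 =?= 0,  node(node(4, 4), node(plus(4, k), 0)) =?= B.
Delete trivial equation 0 =?= 0.
Bind B := node(node(4, 4), node(plus(4, k), 0)).
No equations remain and no clash or occurs-check failure arose, so a unifier exists.

YES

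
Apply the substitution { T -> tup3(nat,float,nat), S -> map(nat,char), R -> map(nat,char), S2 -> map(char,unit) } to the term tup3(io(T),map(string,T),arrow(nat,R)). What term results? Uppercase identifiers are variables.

tup3(io(tup3(nat,float,nat)),map(string,tup3(nat,float,nat)),arrow(nat,map(nat,char)))

Replace each occurrence of T with tup3(nat,float,nat).
Replace each occurrence of R with map(nat,char).
Result: tup3(io(tup3(nat,float,nat)),map(string,tup3(nat,float,nat)),arrow(nat,map(nat,char))).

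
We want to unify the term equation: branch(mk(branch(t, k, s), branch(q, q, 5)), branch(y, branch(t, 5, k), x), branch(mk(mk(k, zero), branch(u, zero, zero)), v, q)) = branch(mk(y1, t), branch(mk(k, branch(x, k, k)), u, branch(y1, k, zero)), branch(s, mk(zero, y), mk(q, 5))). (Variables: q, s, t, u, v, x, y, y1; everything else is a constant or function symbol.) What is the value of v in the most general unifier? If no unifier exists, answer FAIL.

Decompose branch/3: mk(branch(t, k, s), branch(q, q, 5)) = mk(y1, t),  branch(y, branch(t, 5, k), x) = branch(mk(k, branch(x, k, k)), u, branch(y1, k, zero)),  branch(mk(mk(k, zero), branch(u, zero, zero)), v, q) = branch(s, mk(zero, y), mk(q, 5)).
Decompose mk/2: branch(t, k, s) = y1,  branch(q, q, 5) = t.
Bind y1 := branch(t, k, s); substituting into the one remaining equation that mentions y1 gives: branch(y, branch(t, 5, k), x) = branch(mk(k, branch(x, k, k)), u, branch(branch(t, k, s), k, zero)).
Bind t := branch(q, q, 5); substituting into the one remaining equation that mentions t gives: branch(y, branch(branch(q, q, 5), 5, k), x) = branch(mk(k, branch(x, k, k)), u, branch(branch(branch(q, q, 5), k, s), k, zero)). Substituting into the earlier binding gives y1 := branch(branch(q, q, 5), k, s).
Decompose branch/3: y = mk(k, branch(x, k, k)),  branch(branch(q, q, 5), 5, k) = u,  x = branch(branch(branch(q, q, 5), k, s), k, zero).
Bind y := mk(k, branch(x, k, k)); substituting into the one remaining equation that mentions y gives: branch(mk(mk(k, zero), branch(u, zero, zero)), v, q) = branch(s, mk(zero, mk(k, branch(x, k, k))), mk(q, 5)).
Bind u := branch(branch(q, q, 5), 5, k); substituting into the one remaining equation that mentions u gives: branch(mk(mk(k, zero), branch(branch(branch(q, q, 5), 5, k), zero, zero)), v, q) = branch(s, mk(zero, mk(k, branch(x, k, k))), mk(q, 5)).
Bind x := branch(branch(branch(q, q, 5), k, s), k, zero); substituting into the remaining equation gives: branch(mk(mk(k, zero), branch(branch(branch(q, q, 5), 5, k), zero, zero)), v, q) = branch(s, mk(zero, mk(k, branch(branch(branch(branch(q, q, 5), k, s), k, zero), k, k))), mk(q, 5)). Substituting into the earlier binding gives y := mk(k, branch(branch(branch(branch(q, q, 5), k, s), k, zero), k, k)).
Decompose branch/3: mk(mk(k, zero), branch(branch(branch(q, q, 5), 5, k), zero, zero)) = s,  v = mk(zero, mk(k, branch(branch(branch(branch(q, q, 5), k, s), k, zero), k, k))),  q = mk(q, 5).
Bind s := mk(mk(k, zero), branch(branch(branch(q, q, 5), 5, k), zero, zero)); substituting into the one remaining equation that mentions s gives: v = mk(zero, mk(k, branch(branch(branch(branch(q, q, 5), k, mk(mk(k, zero), branch(branch(branch(q, q, 5), 5, k), zero, zero))), k, zero), k, k))). Substituting into the earlier bindings gives y1 := branch(branch(q, q, 5), k, mk(mk(k, zero), branch(branch(branch(q, q, 5), 5, k), zero, zero))), y := mk(k, branch(branch(branch(branch(q, q, 5), k, mk(mk(k, zero), branch(branch(branch(q, q, 5), 5, k), zero, zero))), k, zero), k, k)), x := branch(branch(branch(q, q, 5), k, mk(mk(k, zero), branch(branch(branch(q, q, 5), 5, k), zero, zero))), k, zero).
Bind v := mk(zero, mk(k, branch(branch(branch(branch(q, q, 5), k, mk(mk(k, zero), branch(branch(branch(q, q, 5), 5, k), zero, zero))), k, zero), k, k))); no other remaining equation mentions v.
Occurs check fails: q occurs in mk(q, 5); the equation q = mk(q, 5) has no finite solution.

FAIL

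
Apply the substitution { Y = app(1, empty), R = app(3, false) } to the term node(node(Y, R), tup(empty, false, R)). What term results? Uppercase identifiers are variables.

Replace each occurrence of Y with app(1, empty).
Replace each occurrence of R with app(3, false).
Result: node(node(app(1, empty), app(3, false)), tup(empty, false, app(3, false))).

node(node(app(1, empty), app(3, false)), tup(empty, false, app(3, false)))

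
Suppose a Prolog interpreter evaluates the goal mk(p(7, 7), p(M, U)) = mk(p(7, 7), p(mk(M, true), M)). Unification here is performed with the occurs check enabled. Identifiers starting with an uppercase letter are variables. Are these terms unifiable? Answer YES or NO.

Decompose mk/2: p(7, 7) = p(7, 7),  p(M, U) = p(mk(M, true), M).
Delete trivial equation p(7, 7) = p(7, 7).
Decompose p/2: M = mk(M, true),  U = M.
Occurs check fails: M occurs in mk(M, true); the equation M = mk(M, true) has no finite solution.

NO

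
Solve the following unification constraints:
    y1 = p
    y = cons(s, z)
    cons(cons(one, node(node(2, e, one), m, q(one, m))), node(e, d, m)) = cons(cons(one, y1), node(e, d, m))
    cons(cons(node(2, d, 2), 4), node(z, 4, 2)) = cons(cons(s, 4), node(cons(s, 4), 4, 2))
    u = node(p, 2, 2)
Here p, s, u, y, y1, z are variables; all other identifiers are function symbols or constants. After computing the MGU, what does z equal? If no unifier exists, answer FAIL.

Bind y1 := p; substituting into the one remaining equation that mentions y1 gives: cons(cons(one, node(node(2, e, one), m, q(one, m))), node(e, d, m)) = cons(cons(one, p), node(e, d, m)).
Bind y := cons(s, z); no other remaining equation mentions y.
Decompose cons/2: cons(one, node(node(2, e, one), m, q(one, m))) = cons(one, p),  node(e, d, m) = node(e, d, m).
Decompose cons/2: one = one,  node(node(2, e, one), m, q(one, m)) = p.
Delete trivial equation one = one.
Bind p := node(node(2, e, one), m, q(one, m)); substituting into the one remaining equation that mentions p gives: u = node(node(node(2, e, one), m, q(one, m)), 2, 2). Substituting into the earlier binding gives y1 := node(node(2, e, one), m, q(one, m)).
Delete trivial equation node(e, d, m) = node(e, d, m).
Decompose cons/2: cons(node(2, d, 2), 4) = cons(s, 4),  node(z, 4, 2) = node(cons(s, 4), 4, 2).
Decompose cons/2: node(2, d, 2) = s,  4 = 4.
Bind s := node(2, d, 2); substituting into the one remaining equation that mentions s gives: node(z, 4, 2) = node(cons(node(2, d, 2), 4), 4, 2). Substituting into the earlier binding gives y := cons(node(2, d, 2), z).
Delete trivial equation 4 = 4.
Decompose node/3: z = cons(node(2, d, 2), 4),  4 = 4,  2 = 2.
Bind z := cons(node(2, d, 2), 4); no other remaining equation mentions z. Substituting into the earlier binding gives y := cons(node(2, d, 2), cons(node(2, d, 2), 4)).
Delete trivial equation 4 = 4.
Delete trivial equation 2 = 2.
Bind u := node(node(node(2, e, one), m, q(one, m)), 2, 2).
MGU = { y1 -> node(node(2, e, one), m, q(one, m)), y -> cons(node(2, d, 2), cons(node(2, d, 2), 4)), p -> node(node(2, e, one), m, q(one, m)), s -> node(2, d, 2), z -> cons(node(2, d, 2), 4), u -> node(node(node(2, e, one), m, q(one, m)), 2, 2) }, so z -> cons(node(2, d, 2), 4).

cons(node(2, d, 2), 4)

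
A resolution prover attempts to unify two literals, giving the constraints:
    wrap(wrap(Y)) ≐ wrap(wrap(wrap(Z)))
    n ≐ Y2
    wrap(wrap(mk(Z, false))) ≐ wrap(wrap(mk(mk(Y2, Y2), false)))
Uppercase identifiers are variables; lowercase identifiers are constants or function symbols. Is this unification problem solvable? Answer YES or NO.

YES

Decompose wrap/1: wrap(Y) ≐ wrap(wrap(Z)).
Decompose wrap/1: Y ≐ wrap(Z).
Bind Y := wrap(Z); no other remaining equation mentions Y.
Bind Y2 := n; substituting into the remaining equation gives: wrap(wrap(mk(Z, false))) ≐ wrap(wrap(mk(mk(n, n), false))).
Decompose wrap/1: wrap(mk(Z, false)) ≐ wrap(mk(mk(n, n), false)).
Decompose wrap/1: mk(Z, false) ≐ mk(mk(n, n), false).
Decompose mk/2: Z ≐ mk(n, n),  false ≐ false.
Bind Z := mk(n, n); no other remaining equation mentions Z. Substituting into the earlier binding gives Y := wrap(mk(n, n)).
Delete trivial equation false ≐ false.
No equations remain and no clash or occurs-check failure arose, so a unifier exists.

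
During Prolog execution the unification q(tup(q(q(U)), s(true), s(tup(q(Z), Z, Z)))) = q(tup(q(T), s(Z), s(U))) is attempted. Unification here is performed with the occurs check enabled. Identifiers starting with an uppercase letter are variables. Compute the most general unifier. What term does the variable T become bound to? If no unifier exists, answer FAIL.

Decompose q/1: tup(q(q(U)), s(true), s(tup(q(Z), Z, Z))) = tup(q(T), s(Z), s(U)).
Decompose tup/3: q(q(U)) = q(T),  s(true) = s(Z),  s(tup(q(Z), Z, Z)) = s(U).
Decompose q/1: q(U) = T.
Bind T := q(U); no other remaining equation mentions T.
Decompose s/1: true = Z.
Bind Z := true; substituting into the remaining equation gives: s(tup(q(true), true, true)) = s(U).
Decompose s/1: tup(q(true), true, true) = U.
Bind U := tup(q(true), true, true). Substituting into the earlier binding gives T := q(tup(q(true), true, true)).
MGU = { T = q(tup(q(true), true, true)), Z = true, U = tup(q(true), true, true) }, so T = q(tup(q(true), true, true)).

q(tup(q(true), true, true))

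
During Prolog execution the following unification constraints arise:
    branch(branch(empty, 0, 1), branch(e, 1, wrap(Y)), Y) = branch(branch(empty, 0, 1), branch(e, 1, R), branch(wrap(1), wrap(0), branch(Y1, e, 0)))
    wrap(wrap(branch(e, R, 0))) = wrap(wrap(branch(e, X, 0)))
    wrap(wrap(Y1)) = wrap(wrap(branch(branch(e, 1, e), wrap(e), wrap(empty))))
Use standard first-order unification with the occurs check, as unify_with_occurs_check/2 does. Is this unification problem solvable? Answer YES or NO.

Decompose branch/3: branch(empty, 0, 1) = branch(empty, 0, 1),  branch(e, 1, wrap(Y)) = branch(e, 1, R),  Y = branch(wrap(1), wrap(0), branch(Y1, e, 0)).
Delete trivial equation branch(empty, 0, 1) = branch(empty, 0, 1).
Decompose branch/3: e = e,  1 = 1,  wrap(Y) = R.
Delete trivial equation e = e.
Delete trivial equation 1 = 1.
Bind R := wrap(Y); substituting into the one remaining equation that mentions R gives: wrap(wrap(branch(e, wrap(Y), 0))) = wrap(wrap(branch(e, X, 0))).
Bind Y := branch(wrap(1), wrap(0), branch(Y1, e, 0)); substituting into the one remaining equation that mentions Y gives: wrap(wrap(branch(e, wrap(branch(wrap(1), wrap(0), branch(Y1, e, 0))), 0))) = wrap(wrap(branch(e, X, 0))). Substituting into the earlier binding gives R := wrap(branch(wrap(1), wrap(0), branch(Y1, e, 0))).
Decompose wrap/1: wrap(branch(e, wrap(branch(wrap(1), wrap(0), branch(Y1, e, 0))), 0)) = wrap(branch(e, X, 0)).
Decompose wrap/1: branch(e, wrap(branch(wrap(1), wrap(0), branch(Y1, e, 0))), 0) = branch(e, X, 0).
Decompose branch/3: e = e,  wrap(branch(wrap(1), wrap(0), branch(Y1, e, 0))) = X,  0 = 0.
Delete trivial equation e = e.
Bind X := wrap(branch(wrap(1), wrap(0), branch(Y1, e, 0))); no other remaining equation mentions X.
Delete trivial equation 0 = 0.
Decompose wrap/1: wrap(Y1) = wrap(branch(branch(e, 1, e), wrap(e), wrap(empty))).
Decompose wrap/1: Y1 = branch(branch(e, 1, e), wrap(e), wrap(empty)).
Bind Y1 := branch(branch(e, 1, e), wrap(e), wrap(empty)). Substituting into the earlier bindings gives R := wrap(branch(wrap(1), wrap(0), branch(branch(branch(e, 1, e), wrap(e), wrap(empty)), e, 0))), Y := branch(wrap(1), wrap(0), branch(branch(branch(e, 1, e), wrap(e), wrap(empty)), e, 0)), X := wrap(branch(wrap(1), wrap(0), branch(branch(branch(e, 1, e), wrap(e), wrap(empty)), e, 0))).
No equations remain and no clash or occurs-check failure arose, so a unifier exists.

YES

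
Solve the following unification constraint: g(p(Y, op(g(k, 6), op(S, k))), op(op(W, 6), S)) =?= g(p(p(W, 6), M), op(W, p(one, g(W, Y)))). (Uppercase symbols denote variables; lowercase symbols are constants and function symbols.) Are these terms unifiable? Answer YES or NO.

NO

Decompose g/2: p(Y, op(g(k, 6), op(S, k))) =?= p(p(W, 6), M),  op(op(W, 6), S) =?= op(W, p(one, g(W, Y))).
Decompose p/2: Y =?= p(W, 6),  op(g(k, 6), op(S, k)) =?= M.
Bind Y := p(W, 6); substituting into the one remaining equation that mentions Y gives: op(op(W, 6), S) =?= op(W, p(one, g(W, p(W, 6)))).
Bind M := op(g(k, 6), op(S, k)); no other remaining equation mentions M.
Decompose op/2: op(W, 6) =?= W,  S =?= p(one, g(W, p(W, 6))).
Occurs check fails: W occurs in op(W, 6); the equation W =?= op(W, 6) has no finite solution.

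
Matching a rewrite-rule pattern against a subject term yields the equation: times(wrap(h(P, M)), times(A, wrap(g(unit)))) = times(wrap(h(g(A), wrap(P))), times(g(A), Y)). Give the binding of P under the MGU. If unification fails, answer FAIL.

FAIL

Decompose times/2: wrap(h(P, M)) = wrap(h(g(A), wrap(P))),  times(A, wrap(g(unit))) = times(g(A), Y).
Decompose wrap/1: h(P, M) = h(g(A), wrap(P)).
Decompose h/2: P = g(A),  M = wrap(P).
Bind P := g(A); substituting into the one remaining equation that mentions P gives: M = wrap(g(A)).
Bind M := wrap(g(A)); no other remaining equation mentions M.
Decompose times/2: A = g(A),  wrap(g(unit)) = Y.
Occurs check fails: A occurs in g(A); the equation A = g(A) has no finite solution.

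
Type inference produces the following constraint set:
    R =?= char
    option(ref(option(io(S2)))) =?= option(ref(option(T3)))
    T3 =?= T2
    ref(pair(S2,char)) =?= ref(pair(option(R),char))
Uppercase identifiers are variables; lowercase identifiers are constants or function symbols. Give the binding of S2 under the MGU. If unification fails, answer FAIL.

Bind R := char; substituting into the one remaining equation that mentions R gives: ref(pair(S2,char)) =?= ref(pair(option(char),char)).
Decompose option/1: ref(option(io(S2))) =?= ref(option(T3)).
Decompose ref/1: option(io(S2)) =?= option(T3).
Decompose option/1: io(S2) =?= T3.
Bind T3 := io(S2); substituting into the one remaining equation that mentions T3 gives: io(S2) =?= T2.
Bind T2 := io(S2); no other remaining equation mentions T2.
Decompose ref/1: pair(S2,char) =?= pair(option(char),char).
Decompose pair/2: S2 =?= option(char),  char =?= char.
Bind S2 := option(char); no other remaining equation mentions S2. Substituting into the earlier bindings gives T3 := io(option(char)), T2 := io(option(char)).
Delete trivial equation char =?= char.
MGU = { R -> char, T3 -> io(option(char)), T2 -> io(option(char)), S2 -> option(char) }, so S2 -> option(char).

option(char)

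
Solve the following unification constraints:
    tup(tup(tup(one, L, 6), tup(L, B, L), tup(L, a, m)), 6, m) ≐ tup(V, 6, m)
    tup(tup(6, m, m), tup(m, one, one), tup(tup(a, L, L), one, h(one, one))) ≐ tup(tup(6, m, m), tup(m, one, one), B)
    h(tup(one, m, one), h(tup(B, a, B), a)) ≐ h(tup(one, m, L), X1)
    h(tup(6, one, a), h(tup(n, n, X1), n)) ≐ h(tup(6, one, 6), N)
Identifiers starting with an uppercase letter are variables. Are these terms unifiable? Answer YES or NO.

NO

Decompose tup/3: tup(tup(one, L, 6), tup(L, B, L), tup(L, a, m)) ≐ V,  6 ≐ 6,  m ≐ m.
Bind V := tup(tup(one, L, 6), tup(L, B, L), tup(L, a, m)); no other remaining equation mentions V.
Delete trivial equation 6 ≐ 6.
Delete trivial equation m ≐ m.
Decompose tup/3: tup(6, m, m) ≐ tup(6, m, m),  tup(m, one, one) ≐ tup(m, one, one),  tup(tup(a, L, L), one, h(one, one)) ≐ B.
Delete trivial equation tup(6, m, m) ≐ tup(6, m, m).
Delete trivial equation tup(m, one, one) ≐ tup(m, one, one).
Bind B := tup(tup(a, L, L), one, h(one, one)); substituting into the one remaining equation that mentions B gives: h(tup(one, m, one), h(tup(tup(tup(a, L, L), one, h(one, one)), a, tup(tup(a, L, L), one, h(one, one))), a)) ≐ h(tup(one, m, L), X1). Substituting into the earlier binding gives V := tup(tup(one, L, 6), tup(L, tup(tup(a, L, L), one, h(one, one)), L), tup(L, a, m)).
Decompose h/2: tup(one, m, one) ≐ tup(one, m, L),  h(tup(tup(tup(a, L, L), one, h(one, one)), a, tup(tup(a, L, L), one, h(one, one))), a) ≐ X1.
Decompose tup/3: one ≐ one,  m ≐ m,  one ≐ L.
Delete trivial equation one ≐ one.
Delete trivial equation m ≐ m.
Bind L := one; substituting into the one remaining equation that mentions L gives: h(tup(tup(tup(a, one, one), one, h(one, one)), a, tup(tup(a, one, one), one, h(one, one))), a) ≐ X1. Substituting into the earlier bindings gives V := tup(tup(one, one, 6), tup(one, tup(tup(a, one, one), one, h(one, one)), one), tup(one, a, m)), B := tup(tup(a, one, one), one, h(one, one)).
Bind X1 := h(tup(tup(tup(a, one, one), one, h(one, one)), a, tup(tup(a, one, one), one, h(one, one))), a); substituting into the remaining equation gives: h(tup(6, one, a), h(tup(n, n, h(tup(tup(tup(a, one, one), one, h(one, one)), a, tup(tup(a, one, one), one, h(one, one))), a)), n)) ≐ h(tup(6, one, 6), N).
Decompose h/2: tup(6, one, a) ≐ tup(6, one, 6),  h(tup(n, n, h(tup(tup(tup(a, one, one), one, h(one, one)), a, tup(tup(a, one, one), one, h(one, one))), a)), n) ≐ N.
Decompose tup/3: 6 ≐ 6,  one ≐ one,  a ≐ 6.
Delete trivial equation 6 ≐ 6.
Delete trivial equation one ≐ one.
Clash: constants a and 6 differ; no unifier exists.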